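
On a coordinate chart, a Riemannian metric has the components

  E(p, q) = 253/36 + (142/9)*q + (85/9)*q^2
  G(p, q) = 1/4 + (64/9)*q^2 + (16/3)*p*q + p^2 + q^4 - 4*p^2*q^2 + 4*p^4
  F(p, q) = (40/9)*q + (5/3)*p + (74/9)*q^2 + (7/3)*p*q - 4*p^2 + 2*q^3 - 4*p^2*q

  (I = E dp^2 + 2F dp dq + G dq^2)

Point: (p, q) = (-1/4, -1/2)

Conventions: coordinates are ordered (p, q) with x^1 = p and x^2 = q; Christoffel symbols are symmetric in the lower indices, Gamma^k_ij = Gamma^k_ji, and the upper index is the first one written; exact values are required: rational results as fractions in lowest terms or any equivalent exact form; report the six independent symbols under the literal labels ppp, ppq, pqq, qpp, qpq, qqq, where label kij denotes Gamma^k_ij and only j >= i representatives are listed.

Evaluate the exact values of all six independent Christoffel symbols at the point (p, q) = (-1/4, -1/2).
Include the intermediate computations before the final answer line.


E = 3/2, F = -2/3, G = 1597/576 at the point
E_p = 0, E_q = 19/3, F_p = 3/2, F_q = -28/9, G_p = -35/12, G_q = -313/36
EG - F^2 = 4279/1152;  g^inv = (1152/4279) * [[1597/576, 2/3], [2/3, 3/2]]
first-kind symbols [ij,l] = (1/2)(d_i g_jl + d_j g_il - d_l g_ij): [pp,p] = E_p/2 = 0, [pp,q] = F_p - E_q/2 = -5/3, [pq,p] = E_q/2 = 19/6, [pq,q] = G_p/2 = -35/24, [qq,p] = F_q - G_p/2 = -119/72, [qq,q] = G_q/2 = -313/72
Gamma^p_ij = (G*[ij,p] - F*[ij,q])/(EG - F^2), Gamma^q_ij = (E*[ij,q] - F*[ij,p])/(EG - F^2)

Answer: Gamma_ppp = -1280/4279, Gamma_ppq = 2453/1167, Gamma_pqq = -310235/154044, Gamma_qpp = -2880/4279, Gamma_qpq = -8/389, Gamma_qqq = -26344/12837


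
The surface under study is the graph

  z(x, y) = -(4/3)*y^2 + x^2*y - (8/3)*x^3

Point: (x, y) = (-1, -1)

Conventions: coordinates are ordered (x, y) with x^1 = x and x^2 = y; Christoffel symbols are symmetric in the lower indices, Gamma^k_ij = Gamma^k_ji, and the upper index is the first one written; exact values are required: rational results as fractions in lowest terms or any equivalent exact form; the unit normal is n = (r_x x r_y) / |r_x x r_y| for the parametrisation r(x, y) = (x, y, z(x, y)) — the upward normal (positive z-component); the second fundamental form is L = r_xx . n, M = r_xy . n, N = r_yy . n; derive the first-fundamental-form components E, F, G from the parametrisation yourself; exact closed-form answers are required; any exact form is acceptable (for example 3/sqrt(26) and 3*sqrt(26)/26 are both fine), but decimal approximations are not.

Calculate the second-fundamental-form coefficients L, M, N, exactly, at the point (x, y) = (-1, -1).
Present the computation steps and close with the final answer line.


z_x = -6, z_y = 11/3, z_xx = 14, z_xy = -2, z_yy = -8/3
E = 37, F = -22, G = 130/9; answer radicand W^2 = 454/9
unnormalised second-form numerators: l = 14, m = -2, n = -8/3; L = l/sqrt(454/9), and similarly M = m/sqrt(W^2), N = n/sqrt(W^2)

Answer: L = 21*sqrt(454)/227, M = -3*sqrt(454)/227, N = -4*sqrt(454)/227


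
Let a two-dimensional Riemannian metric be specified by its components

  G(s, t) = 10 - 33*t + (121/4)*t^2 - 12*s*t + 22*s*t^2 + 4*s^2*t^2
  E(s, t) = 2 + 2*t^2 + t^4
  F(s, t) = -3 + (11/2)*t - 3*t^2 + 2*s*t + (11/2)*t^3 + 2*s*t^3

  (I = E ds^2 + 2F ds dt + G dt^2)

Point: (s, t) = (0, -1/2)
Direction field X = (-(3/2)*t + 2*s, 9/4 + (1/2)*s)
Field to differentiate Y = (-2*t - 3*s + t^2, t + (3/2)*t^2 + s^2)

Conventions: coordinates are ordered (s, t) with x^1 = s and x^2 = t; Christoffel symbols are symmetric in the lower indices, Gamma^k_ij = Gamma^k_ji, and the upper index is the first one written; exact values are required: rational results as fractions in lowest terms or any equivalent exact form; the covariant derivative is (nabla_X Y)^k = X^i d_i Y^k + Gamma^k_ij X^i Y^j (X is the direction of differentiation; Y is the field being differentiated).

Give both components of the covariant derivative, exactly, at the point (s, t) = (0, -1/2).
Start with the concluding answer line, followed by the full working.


Answer: (nabla_X Y)^s = -5563/608, (nabla_X Y)^t = -1327/3040

E = 41/16, F = -115/16, G = 545/16 at the point
E_s = 0, E_t = -5/2, F_s = -5/4, F_t = 101/8, G_s = 23/2, G_t = -253/4
EG - F^2 = 285/8;  g^inv = (8/285) * [[545/16, 115/16], [115/16, 41/16]]
first-kind symbols [ij,l] = (1/2)(d_i g_jl + d_j g_il - d_l g_ij): [ss,s] = E_s/2 = 0, [ss,t] = F_s - E_t/2 = 0, [st,s] = E_t/2 = -5/4, [st,t] = G_s/2 = 23/4, [tt,s] = F_t - G_s/2 = 55/8, [tt,t] = G_t/2 = -253/8
Gamma^s_ij = (G*[ij,s] - F*[ij,t])/(EG - F^2), Gamma^t_ij = (E*[ij,t] - F*[ij,s])/(EG - F^2)
Gamma_sss = 0, Gamma_sst = -2/57, Gamma_stt = 11/57, Gamma_tss = 0, Gamma_tst = 46/285, Gamma_ttt = -253/285
X = (3/4, 9/4), Y = (5/4, -1/8) at the point


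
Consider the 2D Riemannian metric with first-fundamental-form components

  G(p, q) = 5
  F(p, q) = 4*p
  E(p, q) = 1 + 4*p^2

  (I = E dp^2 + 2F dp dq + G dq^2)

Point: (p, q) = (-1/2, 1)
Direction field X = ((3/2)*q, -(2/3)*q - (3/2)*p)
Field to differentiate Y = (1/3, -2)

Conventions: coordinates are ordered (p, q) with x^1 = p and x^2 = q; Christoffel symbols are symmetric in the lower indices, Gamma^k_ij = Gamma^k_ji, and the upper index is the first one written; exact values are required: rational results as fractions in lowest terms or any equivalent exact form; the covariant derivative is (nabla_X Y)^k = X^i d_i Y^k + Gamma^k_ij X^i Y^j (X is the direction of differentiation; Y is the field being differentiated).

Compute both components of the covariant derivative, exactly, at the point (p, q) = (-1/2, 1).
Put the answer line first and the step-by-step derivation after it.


Answer: (nabla_X Y)^p = -1/6, (nabla_X Y)^q = 1/3

E = 2, F = -2, G = 5 at the point
E_p = -4, E_q = 0, F_p = 4, F_q = 0, G_p = 0, G_q = 0
EG - F^2 = 6;  g^inv = (1/6) * [[5, 2], [2, 2]]
first-kind symbols [ij,l] = (1/2)(d_i g_jl + d_j g_il - d_l g_ij): [pp,p] = E_p/2 = -2, [pp,q] = F_p - E_q/2 = 4, [pq,p] = E_q/2 = 0, [pq,q] = G_p/2 = 0, [qq,p] = F_q - G_p/2 = 0, [qq,q] = G_q/2 = 0
Gamma^p_ij = (G*[ij,p] - F*[ij,q])/(EG - F^2), Gamma^q_ij = (E*[ij,q] - F*[ij,p])/(EG - F^2)
Gamma_ppp = -1/3, Gamma_ppq = 0, Gamma_pqq = 0, Gamma_qpp = 2/3, Gamma_qpq = 0, Gamma_qqq = 0
X = (3/2, 1/12), Y = (1/3, -2) at the point


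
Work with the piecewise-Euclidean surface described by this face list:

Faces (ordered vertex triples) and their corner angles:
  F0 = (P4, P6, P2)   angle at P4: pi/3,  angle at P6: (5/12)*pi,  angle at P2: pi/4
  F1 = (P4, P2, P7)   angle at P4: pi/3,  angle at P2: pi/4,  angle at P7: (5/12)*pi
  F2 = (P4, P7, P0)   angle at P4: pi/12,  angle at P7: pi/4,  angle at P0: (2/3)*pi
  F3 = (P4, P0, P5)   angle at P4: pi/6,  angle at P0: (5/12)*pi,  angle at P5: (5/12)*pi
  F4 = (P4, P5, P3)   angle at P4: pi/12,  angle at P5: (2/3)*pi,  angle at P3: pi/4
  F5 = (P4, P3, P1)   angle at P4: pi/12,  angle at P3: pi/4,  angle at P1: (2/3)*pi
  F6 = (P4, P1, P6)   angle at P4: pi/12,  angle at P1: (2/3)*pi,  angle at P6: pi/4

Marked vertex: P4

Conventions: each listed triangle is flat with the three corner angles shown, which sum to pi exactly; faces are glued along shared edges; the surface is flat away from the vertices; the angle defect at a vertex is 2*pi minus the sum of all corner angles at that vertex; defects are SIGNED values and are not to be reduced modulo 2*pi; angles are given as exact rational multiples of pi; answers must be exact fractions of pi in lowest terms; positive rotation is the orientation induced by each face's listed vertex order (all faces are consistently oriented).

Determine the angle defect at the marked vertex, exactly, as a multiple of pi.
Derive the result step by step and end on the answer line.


Sum of corner angles at P4: (7/6)*pi
defect = 2*pi - (7/6)*pi

Answer: defect(P4) = (5/6)*pi


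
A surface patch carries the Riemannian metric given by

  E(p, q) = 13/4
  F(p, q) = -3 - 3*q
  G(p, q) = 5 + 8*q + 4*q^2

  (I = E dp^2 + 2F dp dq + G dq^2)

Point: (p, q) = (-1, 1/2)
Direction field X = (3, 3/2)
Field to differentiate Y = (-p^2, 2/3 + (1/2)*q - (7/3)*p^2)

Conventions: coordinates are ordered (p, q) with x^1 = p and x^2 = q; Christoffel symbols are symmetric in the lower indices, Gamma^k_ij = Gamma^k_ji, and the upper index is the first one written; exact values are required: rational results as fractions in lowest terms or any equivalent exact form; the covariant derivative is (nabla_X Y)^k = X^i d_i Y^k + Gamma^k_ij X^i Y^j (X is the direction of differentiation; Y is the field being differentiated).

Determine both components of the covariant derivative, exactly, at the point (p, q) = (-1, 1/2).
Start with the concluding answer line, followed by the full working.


Answer: (nabla_X Y)^p = 639/98, (nabla_X Y)^q = 2687/196

E = 13/4, F = -9/2, G = 10 at the point
E_p = 0, E_q = 0, F_p = 0, F_q = -3, G_p = 0, G_q = 12
EG - F^2 = 49/4;  g^inv = (4/49) * [[10, 9/2], [9/2, 13/4]]
first-kind symbols [ij,l] = (1/2)(d_i g_jl + d_j g_il - d_l g_ij): [pp,p] = E_p/2 = 0, [pp,q] = F_p - E_q/2 = 0, [pq,p] = E_q/2 = 0, [pq,q] = G_p/2 = 0, [qq,p] = F_q - G_p/2 = -3, [qq,q] = G_q/2 = 6
Gamma^p_ij = (G*[ij,p] - F*[ij,q])/(EG - F^2), Gamma^q_ij = (E*[ij,q] - F*[ij,p])/(EG - F^2)
Gamma_ppp = 0, Gamma_ppq = 0, Gamma_pqq = -12/49, Gamma_qpp = 0, Gamma_qpq = 0, Gamma_qqq = 24/49
X = (3, 3/2), Y = (-1, -17/12) at the point


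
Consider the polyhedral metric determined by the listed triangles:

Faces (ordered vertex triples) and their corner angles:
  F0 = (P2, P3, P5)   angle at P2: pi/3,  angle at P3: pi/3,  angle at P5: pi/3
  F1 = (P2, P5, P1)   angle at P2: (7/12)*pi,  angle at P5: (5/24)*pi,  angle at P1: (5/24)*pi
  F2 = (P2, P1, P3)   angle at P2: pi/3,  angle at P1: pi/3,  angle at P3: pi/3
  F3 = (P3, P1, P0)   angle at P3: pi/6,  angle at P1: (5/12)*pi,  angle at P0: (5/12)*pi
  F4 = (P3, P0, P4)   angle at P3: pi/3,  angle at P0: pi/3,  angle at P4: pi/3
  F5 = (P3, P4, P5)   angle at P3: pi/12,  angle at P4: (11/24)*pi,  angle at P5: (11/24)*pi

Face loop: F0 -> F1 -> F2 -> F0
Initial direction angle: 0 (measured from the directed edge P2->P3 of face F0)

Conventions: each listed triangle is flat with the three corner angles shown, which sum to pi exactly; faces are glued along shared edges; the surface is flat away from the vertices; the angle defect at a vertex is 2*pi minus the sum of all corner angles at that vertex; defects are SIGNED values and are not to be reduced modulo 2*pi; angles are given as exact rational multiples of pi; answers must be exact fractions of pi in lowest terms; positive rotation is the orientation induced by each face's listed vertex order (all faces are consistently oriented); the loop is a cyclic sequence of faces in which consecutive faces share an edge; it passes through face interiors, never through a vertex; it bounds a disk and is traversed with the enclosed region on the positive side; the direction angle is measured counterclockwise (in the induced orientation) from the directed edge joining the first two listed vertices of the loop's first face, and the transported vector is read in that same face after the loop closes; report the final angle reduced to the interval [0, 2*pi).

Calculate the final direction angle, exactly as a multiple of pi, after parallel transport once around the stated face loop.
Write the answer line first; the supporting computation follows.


Answer: final direction angle = (3/4)*pi

enclosed vertex P2: corner angles sum to (5/4)*pi, defect = 2*pi - (5/4)*pi = (3/4)*pi
holonomy = initial angle + sum of enclosed defects (mod 2*pi), positive in the induced orientation
final angle = 0 + (3/4)*pi = (3/4)*pi (mod 2*pi)


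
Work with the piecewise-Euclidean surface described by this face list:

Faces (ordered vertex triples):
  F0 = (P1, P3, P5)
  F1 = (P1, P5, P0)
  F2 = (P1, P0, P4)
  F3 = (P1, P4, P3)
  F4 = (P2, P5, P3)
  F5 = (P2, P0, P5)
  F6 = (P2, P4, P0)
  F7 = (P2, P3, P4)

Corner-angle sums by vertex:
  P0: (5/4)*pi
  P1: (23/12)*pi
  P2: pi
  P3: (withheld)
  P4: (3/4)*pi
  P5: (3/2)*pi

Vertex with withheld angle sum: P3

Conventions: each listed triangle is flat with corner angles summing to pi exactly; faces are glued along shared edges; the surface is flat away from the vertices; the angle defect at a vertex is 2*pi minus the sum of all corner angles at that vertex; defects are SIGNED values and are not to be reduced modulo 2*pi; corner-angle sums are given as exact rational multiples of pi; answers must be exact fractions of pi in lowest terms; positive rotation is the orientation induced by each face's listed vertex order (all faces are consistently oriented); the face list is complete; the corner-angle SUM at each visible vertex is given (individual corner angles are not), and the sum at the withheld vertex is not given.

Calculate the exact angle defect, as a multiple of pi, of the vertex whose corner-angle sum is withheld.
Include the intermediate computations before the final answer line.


V = 6, E = 12, F = 8; chi = V - E + F = 2
Gauss-Bonnet: total defect = 2*pi*chi = 4*pi; visible defects sum to (43/12)*pi

Answer: defect(P3) = (5/12)*pi


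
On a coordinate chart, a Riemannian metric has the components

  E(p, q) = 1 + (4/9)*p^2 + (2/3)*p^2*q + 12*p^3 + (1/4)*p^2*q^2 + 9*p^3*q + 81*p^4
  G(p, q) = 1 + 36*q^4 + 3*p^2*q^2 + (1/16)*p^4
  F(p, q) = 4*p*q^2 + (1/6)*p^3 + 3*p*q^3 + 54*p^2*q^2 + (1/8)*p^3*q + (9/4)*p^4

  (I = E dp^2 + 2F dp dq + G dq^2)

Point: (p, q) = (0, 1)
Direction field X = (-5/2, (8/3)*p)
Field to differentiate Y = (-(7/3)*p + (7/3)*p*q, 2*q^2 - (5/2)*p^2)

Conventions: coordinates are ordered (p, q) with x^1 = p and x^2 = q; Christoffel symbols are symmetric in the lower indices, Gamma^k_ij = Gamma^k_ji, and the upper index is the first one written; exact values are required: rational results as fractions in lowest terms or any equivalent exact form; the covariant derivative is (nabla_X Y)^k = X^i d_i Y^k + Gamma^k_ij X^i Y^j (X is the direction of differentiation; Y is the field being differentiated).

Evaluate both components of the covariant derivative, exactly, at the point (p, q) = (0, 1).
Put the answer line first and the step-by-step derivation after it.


Answer: (nabla_X Y)^p = 0, (nabla_X Y)^q = 0

E = 1, F = 0, G = 37 at the point
E_p = 0, E_q = 0, F_p = 7, F_q = 0, G_p = 0, G_q = 144
EG - F^2 = 37;  g^inv = (1/37) * [[37, 0], [0, 1]]
first-kind symbols [ij,l] = (1/2)(d_i g_jl + d_j g_il - d_l g_ij): [pp,p] = E_p/2 = 0, [pp,q] = F_p - E_q/2 = 7, [pq,p] = E_q/2 = 0, [pq,q] = G_p/2 = 0, [qq,p] = F_q - G_p/2 = 0, [qq,q] = G_q/2 = 72
Gamma^p_ij = (G*[ij,p] - F*[ij,q])/(EG - F^2), Gamma^q_ij = (E*[ij,q] - F*[ij,p])/(EG - F^2)
Gamma_ppp = 0, Gamma_ppq = 0, Gamma_pqq = 0, Gamma_qpp = 7/37, Gamma_qpq = 0, Gamma_qqq = 72/37
X = (-5/2, 0), Y = (0, 2) at the point


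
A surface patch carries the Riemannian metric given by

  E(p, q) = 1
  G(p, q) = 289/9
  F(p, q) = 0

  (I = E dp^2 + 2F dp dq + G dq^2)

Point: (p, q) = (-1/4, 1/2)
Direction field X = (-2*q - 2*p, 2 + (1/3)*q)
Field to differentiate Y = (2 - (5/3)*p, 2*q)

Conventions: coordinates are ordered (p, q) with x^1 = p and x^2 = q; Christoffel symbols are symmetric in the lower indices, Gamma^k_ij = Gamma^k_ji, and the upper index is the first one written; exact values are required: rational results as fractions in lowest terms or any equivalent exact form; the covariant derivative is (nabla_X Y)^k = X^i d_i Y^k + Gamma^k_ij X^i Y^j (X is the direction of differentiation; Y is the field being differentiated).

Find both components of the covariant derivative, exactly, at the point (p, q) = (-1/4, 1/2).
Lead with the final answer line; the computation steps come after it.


Answer: (nabla_X Y)^p = 5/6, (nabla_X Y)^q = 13/3

E = 1, F = 0, G = 289/9 at the point
E_p = 0, E_q = 0, F_p = 0, F_q = 0, G_p = 0, G_q = 0
EG - F^2 = 289/9;  g^inv = (9/289) * [[289/9, 0], [0, 1]]
first-kind symbols [ij,l] = (1/2)(d_i g_jl + d_j g_il - d_l g_ij): [pp,p] = E_p/2 = 0, [pp,q] = F_p - E_q/2 = 0, [pq,p] = E_q/2 = 0, [pq,q] = G_p/2 = 0, [qq,p] = F_q - G_p/2 = 0, [qq,q] = G_q/2 = 0
Gamma^p_ij = (G*[ij,p] - F*[ij,q])/(EG - F^2), Gamma^q_ij = (E*[ij,q] - F*[ij,p])/(EG - F^2)
Gamma_ppp = 0, Gamma_ppq = 0, Gamma_pqq = 0, Gamma_qpp = 0, Gamma_qpq = 0, Gamma_qqq = 0
X = (-1/2, 13/6), Y = (29/12, 1) at the point


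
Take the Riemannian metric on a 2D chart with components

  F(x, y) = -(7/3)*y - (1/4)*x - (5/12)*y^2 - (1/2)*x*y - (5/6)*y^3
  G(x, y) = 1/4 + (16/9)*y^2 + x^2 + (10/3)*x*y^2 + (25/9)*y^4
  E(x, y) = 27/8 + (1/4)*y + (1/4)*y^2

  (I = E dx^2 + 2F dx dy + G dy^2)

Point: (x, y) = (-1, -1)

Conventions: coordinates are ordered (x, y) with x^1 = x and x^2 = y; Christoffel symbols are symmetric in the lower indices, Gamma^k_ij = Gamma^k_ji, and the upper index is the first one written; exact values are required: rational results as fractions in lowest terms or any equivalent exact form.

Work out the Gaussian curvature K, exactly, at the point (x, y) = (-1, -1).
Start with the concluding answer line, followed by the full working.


Answer: K = -76/603

E = 27/8, F = 5/2, G = 89/36, EG - F^2 = 67/32 at the point
E_x = 0, E_y = -1/4, F_x = 1/4, F_y = -7/2, G_x = 4/3, G_y = -8
E_yy = 1/2, F_xy = -1/2, G_xx = 2
The intrinsic route: Brioschi's K = (det M1 - det M2)/(EG - F^2)^2.
M1 = [[-E_yy/2 + F_xy - G_xx/2, E_x/2, F_x - E_y/2], [F_y - G_x/2, E, F], [G_y/2, F, G]] = [[-7/4, 0, 3/8], [-25/6, 27/8, 5/2], [-4, 5/2, 89/36]]; det M1 = -321/128
M2 = [[0, E_y/2, G_x/2], [E_y/2, E, F], [G_x/2, F, G]] = [[0, -1/8, 2/3], [-1/8, 27/8, 5/2], [2/3, 5/2, 89/36]]; det M2 = -4505/2304
det M1 - det M2 = -1273/2304; K = -1273/2304 / (67/32)^2 = -76/603


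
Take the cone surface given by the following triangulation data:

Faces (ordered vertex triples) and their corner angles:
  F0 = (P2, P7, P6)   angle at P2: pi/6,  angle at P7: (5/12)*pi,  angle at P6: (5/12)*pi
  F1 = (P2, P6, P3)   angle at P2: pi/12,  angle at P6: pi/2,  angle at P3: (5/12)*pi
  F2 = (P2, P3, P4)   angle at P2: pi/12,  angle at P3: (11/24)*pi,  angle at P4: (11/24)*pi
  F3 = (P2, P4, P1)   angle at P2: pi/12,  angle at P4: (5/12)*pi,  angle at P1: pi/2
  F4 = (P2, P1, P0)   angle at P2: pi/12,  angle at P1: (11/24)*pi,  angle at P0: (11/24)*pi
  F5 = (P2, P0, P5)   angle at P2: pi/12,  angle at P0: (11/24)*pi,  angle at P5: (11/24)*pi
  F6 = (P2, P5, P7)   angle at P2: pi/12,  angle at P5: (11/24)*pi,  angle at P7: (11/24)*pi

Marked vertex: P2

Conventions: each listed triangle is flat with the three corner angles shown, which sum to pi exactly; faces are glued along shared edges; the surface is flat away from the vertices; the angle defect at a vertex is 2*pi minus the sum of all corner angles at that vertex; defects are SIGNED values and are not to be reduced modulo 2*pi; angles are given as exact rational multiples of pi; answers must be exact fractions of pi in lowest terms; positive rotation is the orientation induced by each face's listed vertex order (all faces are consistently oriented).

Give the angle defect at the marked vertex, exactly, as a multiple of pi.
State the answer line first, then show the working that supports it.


Answer: defect(P2) = (4/3)*pi

Sum of corner angles at P2: (2/3)*pi
defect = 2*pi - (2/3)*pi


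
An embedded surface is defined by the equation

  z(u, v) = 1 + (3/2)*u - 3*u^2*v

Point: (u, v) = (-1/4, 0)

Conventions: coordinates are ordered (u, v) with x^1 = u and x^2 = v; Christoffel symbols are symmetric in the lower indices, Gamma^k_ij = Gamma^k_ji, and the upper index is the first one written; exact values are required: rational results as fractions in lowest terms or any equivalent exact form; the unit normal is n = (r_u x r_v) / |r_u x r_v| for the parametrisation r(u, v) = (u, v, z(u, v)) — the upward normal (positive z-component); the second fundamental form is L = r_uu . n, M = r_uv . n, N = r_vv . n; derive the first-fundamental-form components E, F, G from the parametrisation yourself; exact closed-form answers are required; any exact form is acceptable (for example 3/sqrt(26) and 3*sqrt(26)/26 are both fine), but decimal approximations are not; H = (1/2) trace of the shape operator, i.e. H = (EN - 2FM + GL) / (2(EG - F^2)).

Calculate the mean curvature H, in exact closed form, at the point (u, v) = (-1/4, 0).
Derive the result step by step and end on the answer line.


z_u = 3/2, z_v = -3/16, z_uu = 0, z_uv = 3/2, z_vv = 0
E = 13/4, F = -9/32, G = 265/256; answer radicand W^2 = 841/256
unnormalised second-form numerators: l = 0, m = 3/2, n = 0; L = l/sqrt(841/256), and similarly M = m/sqrt(W^2), N = n/sqrt(W^2)
H = (E*n - 2*F*m + G*l) / (2*(EG - F^2)*sqrt(W^2)); E*n - 2*F*m + G*l = 27/32, EG - F^2 = 841/256, so H = (108/841)/sqrt(841/256)

Answer: H = 1728/24389


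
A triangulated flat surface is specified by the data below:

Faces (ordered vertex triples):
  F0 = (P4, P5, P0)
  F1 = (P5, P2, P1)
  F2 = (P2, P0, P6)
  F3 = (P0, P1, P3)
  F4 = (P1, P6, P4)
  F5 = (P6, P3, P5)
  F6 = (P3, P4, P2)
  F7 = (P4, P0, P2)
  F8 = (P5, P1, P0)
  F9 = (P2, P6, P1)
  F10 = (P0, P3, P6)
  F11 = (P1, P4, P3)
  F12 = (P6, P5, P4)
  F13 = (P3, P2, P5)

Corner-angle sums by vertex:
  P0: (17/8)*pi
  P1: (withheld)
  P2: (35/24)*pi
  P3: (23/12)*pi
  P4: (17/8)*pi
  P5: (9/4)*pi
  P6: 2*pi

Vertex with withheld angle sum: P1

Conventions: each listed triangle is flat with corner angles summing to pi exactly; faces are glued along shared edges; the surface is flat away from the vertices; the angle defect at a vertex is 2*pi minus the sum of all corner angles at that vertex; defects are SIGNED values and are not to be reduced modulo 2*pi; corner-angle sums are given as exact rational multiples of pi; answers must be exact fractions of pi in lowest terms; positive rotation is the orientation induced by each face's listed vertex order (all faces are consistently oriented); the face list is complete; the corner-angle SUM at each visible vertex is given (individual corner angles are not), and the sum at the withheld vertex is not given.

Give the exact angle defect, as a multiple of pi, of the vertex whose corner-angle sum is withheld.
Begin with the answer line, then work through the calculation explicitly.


Answer: defect(P1) = -pi/8

V = 7, E = 21, F = 14; chi = V - E + F = 0
Gauss-Bonnet: total defect = 2*pi*chi = 0; visible defects sum to pi/8


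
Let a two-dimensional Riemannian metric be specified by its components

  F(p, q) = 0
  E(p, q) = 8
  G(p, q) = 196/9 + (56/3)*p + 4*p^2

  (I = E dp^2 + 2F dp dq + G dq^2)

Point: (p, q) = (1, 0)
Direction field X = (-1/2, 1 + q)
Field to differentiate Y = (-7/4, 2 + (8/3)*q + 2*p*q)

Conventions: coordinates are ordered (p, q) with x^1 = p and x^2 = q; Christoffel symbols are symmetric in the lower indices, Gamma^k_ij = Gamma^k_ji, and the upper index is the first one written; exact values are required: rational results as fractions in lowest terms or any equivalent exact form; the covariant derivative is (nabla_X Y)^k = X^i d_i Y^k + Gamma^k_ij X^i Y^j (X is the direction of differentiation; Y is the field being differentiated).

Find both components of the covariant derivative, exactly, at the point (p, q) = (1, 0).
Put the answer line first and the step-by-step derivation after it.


Answer: (nabla_X Y)^p = -10/3, (nabla_X Y)^q = 461/120

E = 8, F = 0, G = 400/9 at the point
E_p = 0, E_q = 0, F_p = 0, F_q = 0, G_p = 80/3, G_q = 0
EG - F^2 = 3200/9;  g^inv = (9/3200) * [[400/9, 0], [0, 8]]
first-kind symbols [ij,l] = (1/2)(d_i g_jl + d_j g_il - d_l g_ij): [pp,p] = E_p/2 = 0, [pp,q] = F_p - E_q/2 = 0, [pq,p] = E_q/2 = 0, [pq,q] = G_p/2 = 40/3, [qq,p] = F_q - G_p/2 = -40/3, [qq,q] = G_q/2 = 0
Gamma^p_ij = (G*[ij,p] - F*[ij,q])/(EG - F^2), Gamma^q_ij = (E*[ij,q] - F*[ij,p])/(EG - F^2)
Gamma_ppp = 0, Gamma_ppq = 0, Gamma_pqq = -5/3, Gamma_qpp = 0, Gamma_qpq = 3/10, Gamma_qqq = 0
X = (-1/2, 1), Y = (-7/4, 2) at the point


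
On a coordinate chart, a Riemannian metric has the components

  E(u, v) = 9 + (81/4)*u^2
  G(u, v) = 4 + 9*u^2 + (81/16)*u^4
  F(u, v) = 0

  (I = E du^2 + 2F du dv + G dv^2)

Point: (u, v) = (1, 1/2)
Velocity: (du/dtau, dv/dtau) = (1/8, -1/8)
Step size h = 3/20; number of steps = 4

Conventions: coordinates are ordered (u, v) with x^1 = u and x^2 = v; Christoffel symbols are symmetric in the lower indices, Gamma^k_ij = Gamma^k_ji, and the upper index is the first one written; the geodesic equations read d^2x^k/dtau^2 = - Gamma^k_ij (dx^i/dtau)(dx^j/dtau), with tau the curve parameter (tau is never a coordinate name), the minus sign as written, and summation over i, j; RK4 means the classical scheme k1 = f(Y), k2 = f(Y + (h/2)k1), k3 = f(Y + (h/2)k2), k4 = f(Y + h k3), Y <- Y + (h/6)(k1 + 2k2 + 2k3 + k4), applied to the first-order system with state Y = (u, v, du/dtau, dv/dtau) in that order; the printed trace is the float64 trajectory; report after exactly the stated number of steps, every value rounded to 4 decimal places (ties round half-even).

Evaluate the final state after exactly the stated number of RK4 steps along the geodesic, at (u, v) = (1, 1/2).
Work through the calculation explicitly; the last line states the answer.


f(Y) = (du/dtau, dv/dtau, -Gamma^u_ij Y'^i Y'^j, -Gamma^v_ij Y'^i Y'^j) with the Gammas evaluated at the stage position; h = 0.150000; intermediate values shown to 6 dp
step 0: u = 1.0000, v = 0.5000, du/dtau = 0.1250, dv/dtau = -0.1250
step 1:
  k1: at (u, v) = (1.000000, 0.500000), (du/dtau, dv/dtau) = (0.125000, -0.125000); Gamma_uuu = 0.692308, Gamma_uuv = 0.000000, Gamma_uvv = -0.653846, Gamma_vuu = 0.000000, Gamma_vuv = 1.058824, Gamma_vvv = 0.000000; k1 = (0.125000, -0.125000, -0.000601, 0.033088)
  k2: at (u, v) = (1.009375, 0.490625), (du/dtau, dv/dtau) = (0.124955, -0.122518); Gamma_uuu = 0.689802, Gamma_uuv = 0.000000, Gamma_uvv = -0.657977, Gamma_vuu = 0.000000, Gamma_vuv = 1.058197, Gamma_vvv = 0.000000; k2 = (0.124955, -0.122518, -0.000894, 0.032400)
  k3: at (u, v) = (1.009372, 0.490811), (du/dtau, dv/dtau) = (0.124933, -0.122570); Gamma_uuu = 0.689803, Gamma_uuv = 0.000000, Gamma_uvv = -0.657975, Gamma_vuu = 0.000000, Gamma_vuv = 1.058197, Gamma_vvv = 0.000000; k3 = (0.124933, -0.122570, -0.000882, 0.032408)
  k4: at (u, v) = (1.018740, 0.481615), (du/dtau, dv/dtau) = (0.124868, -0.120139); Gamma_uuu = 0.687281, Gamma_uuv = 0.000000, Gamma_uvv = -0.662099, Gamma_vuu = 0.000000, Gamma_vuv = 1.057486, Gamma_vvv = 0.000000; k4 = (0.124868, -0.120139, -0.001160, 0.031728)
  Y <- Y + (h/6)(k1 + 2k2 + 2k3 + k4): u = 1.0187, v = 0.4816, du/dtau = 0.1249, dv/dtau = -0.1201
step 2:
  k1: at (u, v) = (1.018741, 0.481617), (du/dtau, dv/dtau) = (0.124867, -0.120139); Gamma_uuu = 0.687281, Gamma_uuv = 0.000000, Gamma_uvv = -0.662100, Gamma_vuu = 0.000000, Gamma_vuv = 1.057486, Gamma_vvv = 0.000000; k1 = (0.124867, -0.120139, -0.001160, 0.031728)
  k2: at (u, v) = (1.028106, 0.472607), (du/dtau, dv/dtau) = (0.124780, -0.117760); Gamma_uuu = 0.684744, Gamma_uuv = 0.000000, Gamma_uvv = -0.666218, Gamma_vuu = 0.000000, Gamma_vuv = 1.056694, Gamma_vvv = 0.000000; k2 = (0.124780, -0.117760, -0.001423, 0.031054)
  k3: at (u, v) = (1.028100, 0.472785), (du/dtau, dv/dtau) = (0.124761, -0.117810); Gamma_uuu = 0.684745, Gamma_uuv = 0.000000, Gamma_uvv = -0.666215, Gamma_vuu = 0.000000, Gamma_vuv = 1.056695, Gamma_vvv = 0.000000; k3 = (0.124761, -0.117810, -0.001412, 0.031063)
  k4: at (u, v) = (1.037455, 0.463946), (du/dtau, dv/dtau) = (0.124655, -0.115480); Gamma_uuu = 0.682196, Gamma_uuv = 0.000000, Gamma_uvv = -0.670327, Gamma_vuu = 0.000000, Gamma_vuv = 1.055825, Gamma_vvv = 0.000000; k4 = (0.124655, -0.115480, -0.001661, 0.030398)
  Y <- Y + (h/6)(k1 + 2k2 + 2k3 + k4): u = 1.0375, v = 0.4639, du/dtau = 0.1247, dv/dtau = -0.1155
step 3:
  k1: at (u, v) = (1.037456, 0.463948), (du/dtau, dv/dtau) = (0.124655, -0.115480); Gamma_uuu = 0.682196, Gamma_uuv = 0.000000, Gamma_uvv = -0.670327, Gamma_vuu = 0.000000, Gamma_vuv = 1.055825, Gamma_vvv = 0.000000; k1 = (0.124655, -0.115480, -0.001661, 0.030398)
  k2: at (u, v) = (1.046805, 0.455287), (du/dtau, dv/dtau) = (0.124530, -0.113200); Gamma_uuu = 0.679635, Gamma_uuv = 0.000000, Gamma_uvv = -0.674433, Gamma_vuu = 0.000000, Gamma_vuv = 1.054880, Gamma_vvv = 0.000000; k2 = (0.124530, -0.113200, -0.001897, 0.029741)
  k3: at (u, v) = (1.046796, 0.455458), (du/dtau, dv/dtau) = (0.124513, -0.113250); Gamma_uuu = 0.679638, Gamma_uuv = 0.000000, Gamma_uvv = -0.674429, Gamma_vuu = 0.000000, Gamma_vuv = 1.054881, Gamma_vvv = 0.000000; k3 = (0.124513, -0.113250, -0.001887, 0.029750)
  k4: at (u, v) = (1.056133, 0.446961), (du/dtau, dv/dtau) = (0.124372, -0.111018); Gamma_uuu = 0.677068, Gamma_uuv = 0.000000, Gamma_uvv = -0.678526, Gamma_vuu = 0.000000, Gamma_vuv = 1.053864, Gamma_vvv = 0.000000; k4 = (0.124372, -0.111018, -0.002110, 0.029102)
  Y <- Y + (h/6)(k1 + 2k2 + 2k3 + k4): u = 1.0561, v = 0.4470, du/dtau = 0.1244, dv/dtau = -0.1110
step 4:
  k1: at (u, v) = (1.056134, 0.446963), (du/dtau, dv/dtau) = (0.124371, -0.111018); Gamma_uuu = 0.677068, Gamma_uuv = 0.000000, Gamma_uvv = -0.678527, Gamma_vuu = 0.000000, Gamma_vuv = 1.053864, Gamma_vvv = 0.000000; k1 = (0.124371, -0.111018, -0.002110, 0.029102)
  k2: at (u, v) = (1.065462, 0.438637), (du/dtau, dv/dtau) = (0.124213, -0.108835); Gamma_uuu = 0.674491, Gamma_uuv = 0.000000, Gamma_uvv = -0.682618, Gamma_vuu = 0.000000, Gamma_vuv = 1.052777, Gamma_vvv = 0.000000; k2 = (0.124213, -0.108835, -0.002321, 0.028465)
  k3: at (u, v) = (1.065450, 0.438801), (du/dtau, dv/dtau) = (0.124197, -0.108883); Gamma_uuu = 0.674494, Gamma_uuv = 0.000000, Gamma_uvv = -0.682613, Gamma_vuu = 0.000000, Gamma_vuv = 1.052778, Gamma_vvv = 0.000000; k3 = (0.124197, -0.108883, -0.002311, 0.028473)
  k4: at (u, v) = (1.074764, 0.430631), (du/dtau, dv/dtau) = (0.124025, -0.106747); Gamma_uuu = 0.671911, Gamma_uuv = 0.000000, Gamma_uvv = -0.686695, Gamma_vuu = 0.000000, Gamma_vuv = 1.051625, Gamma_vvv = 0.000000; k4 = (0.124025, -0.106747, -0.002511, 0.027846)
  Y <- Y + (h/6)(k1 + 2k2 + 2k3 + k4): u = 1.0748, v = 0.4306, du/dtau = 0.1240, dv/dtau = -0.1067

Answer: u = 1.0748, v = 0.4306, du/dtau = 0.1240, dv/dtau = -0.1067


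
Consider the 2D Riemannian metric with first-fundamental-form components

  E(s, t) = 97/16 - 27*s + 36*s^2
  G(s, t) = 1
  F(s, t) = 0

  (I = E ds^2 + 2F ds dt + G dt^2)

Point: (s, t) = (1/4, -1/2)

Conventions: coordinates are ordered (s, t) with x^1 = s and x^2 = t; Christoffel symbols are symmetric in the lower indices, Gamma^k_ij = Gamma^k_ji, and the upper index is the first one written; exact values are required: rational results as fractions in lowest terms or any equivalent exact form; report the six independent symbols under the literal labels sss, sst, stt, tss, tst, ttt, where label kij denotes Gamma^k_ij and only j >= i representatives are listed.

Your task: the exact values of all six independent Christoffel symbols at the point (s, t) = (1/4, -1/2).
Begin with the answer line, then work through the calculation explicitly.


Answer: Gamma_sss = -72/25, Gamma_sst = 0, Gamma_stt = 0, Gamma_tss = 0, Gamma_tst = 0, Gamma_ttt = 0

E = 25/16, F = 0, G = 1 at the point
E_s = -9, E_t = 0, F_s = 0, F_t = 0, G_s = 0, G_t = 0
EG - F^2 = 25/16;  g^inv = (16/25) * [[1, 0], [0, 25/16]]
first-kind symbols [ij,l] = (1/2)(d_i g_jl + d_j g_il - d_l g_ij): [ss,s] = E_s/2 = -9/2, [ss,t] = F_s - E_t/2 = 0, [st,s] = E_t/2 = 0, [st,t] = G_s/2 = 0, [tt,s] = F_t - G_s/2 = 0, [tt,t] = G_t/2 = 0
Gamma^s_ij = (G*[ij,s] - F*[ij,t])/(EG - F^2), Gamma^t_ij = (E*[ij,t] - F*[ij,s])/(EG - F^2)


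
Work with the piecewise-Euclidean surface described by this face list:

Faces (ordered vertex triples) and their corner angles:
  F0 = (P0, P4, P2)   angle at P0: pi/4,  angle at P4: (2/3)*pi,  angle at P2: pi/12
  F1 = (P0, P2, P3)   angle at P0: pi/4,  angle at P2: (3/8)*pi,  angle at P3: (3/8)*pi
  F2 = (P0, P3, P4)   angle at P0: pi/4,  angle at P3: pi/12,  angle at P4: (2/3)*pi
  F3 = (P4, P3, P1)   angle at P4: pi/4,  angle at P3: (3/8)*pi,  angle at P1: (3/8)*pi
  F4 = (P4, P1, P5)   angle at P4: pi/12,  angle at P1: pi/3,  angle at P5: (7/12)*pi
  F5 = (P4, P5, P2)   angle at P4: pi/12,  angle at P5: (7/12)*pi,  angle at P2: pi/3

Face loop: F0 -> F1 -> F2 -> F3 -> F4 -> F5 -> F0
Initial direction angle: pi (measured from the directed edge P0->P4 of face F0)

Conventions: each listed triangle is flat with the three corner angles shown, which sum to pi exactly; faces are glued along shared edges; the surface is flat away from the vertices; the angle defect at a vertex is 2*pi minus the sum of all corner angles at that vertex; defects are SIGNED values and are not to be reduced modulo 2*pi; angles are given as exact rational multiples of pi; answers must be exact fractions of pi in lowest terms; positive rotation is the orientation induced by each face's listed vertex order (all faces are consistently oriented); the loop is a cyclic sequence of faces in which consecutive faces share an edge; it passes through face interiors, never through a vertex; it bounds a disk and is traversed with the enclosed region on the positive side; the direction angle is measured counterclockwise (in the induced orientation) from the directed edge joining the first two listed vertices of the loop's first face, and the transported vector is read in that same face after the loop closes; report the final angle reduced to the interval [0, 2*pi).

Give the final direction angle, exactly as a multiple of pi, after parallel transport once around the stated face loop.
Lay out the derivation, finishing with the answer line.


enclosed vertex P0: corner angles sum to (3/4)*pi, defect = 2*pi - (3/4)*pi = (5/4)*pi
enclosed vertex P4: corner angles sum to (7/4)*pi, defect = 2*pi - (7/4)*pi = pi/4
by Gauss-Bonnet the loop rotates the vector by the enclosed defect sum (positive orientation, mod 2*pi)
final angle = pi + (3/2)*pi = pi/2 (mod 2*pi)

Answer: final direction angle = pi/2


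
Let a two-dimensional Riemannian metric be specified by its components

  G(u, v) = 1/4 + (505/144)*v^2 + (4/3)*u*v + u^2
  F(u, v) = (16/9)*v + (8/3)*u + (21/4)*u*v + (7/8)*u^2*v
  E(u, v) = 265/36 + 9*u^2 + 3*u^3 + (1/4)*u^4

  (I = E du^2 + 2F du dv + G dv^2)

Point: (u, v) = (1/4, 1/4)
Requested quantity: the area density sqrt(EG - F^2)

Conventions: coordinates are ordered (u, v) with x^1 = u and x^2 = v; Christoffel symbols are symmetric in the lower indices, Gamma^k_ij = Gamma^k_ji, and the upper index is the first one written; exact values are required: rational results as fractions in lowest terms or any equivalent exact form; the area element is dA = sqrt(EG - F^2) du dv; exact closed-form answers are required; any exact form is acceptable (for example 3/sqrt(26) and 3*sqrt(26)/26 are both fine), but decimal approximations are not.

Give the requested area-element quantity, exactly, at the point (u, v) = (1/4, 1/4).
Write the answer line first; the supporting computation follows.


Answer: sqrt(EG - F^2) = sqrt(411645)/384

E = 73465/9216, F = 6695/4608, G = 1417/2304; EG - F^2 = 137215/49152


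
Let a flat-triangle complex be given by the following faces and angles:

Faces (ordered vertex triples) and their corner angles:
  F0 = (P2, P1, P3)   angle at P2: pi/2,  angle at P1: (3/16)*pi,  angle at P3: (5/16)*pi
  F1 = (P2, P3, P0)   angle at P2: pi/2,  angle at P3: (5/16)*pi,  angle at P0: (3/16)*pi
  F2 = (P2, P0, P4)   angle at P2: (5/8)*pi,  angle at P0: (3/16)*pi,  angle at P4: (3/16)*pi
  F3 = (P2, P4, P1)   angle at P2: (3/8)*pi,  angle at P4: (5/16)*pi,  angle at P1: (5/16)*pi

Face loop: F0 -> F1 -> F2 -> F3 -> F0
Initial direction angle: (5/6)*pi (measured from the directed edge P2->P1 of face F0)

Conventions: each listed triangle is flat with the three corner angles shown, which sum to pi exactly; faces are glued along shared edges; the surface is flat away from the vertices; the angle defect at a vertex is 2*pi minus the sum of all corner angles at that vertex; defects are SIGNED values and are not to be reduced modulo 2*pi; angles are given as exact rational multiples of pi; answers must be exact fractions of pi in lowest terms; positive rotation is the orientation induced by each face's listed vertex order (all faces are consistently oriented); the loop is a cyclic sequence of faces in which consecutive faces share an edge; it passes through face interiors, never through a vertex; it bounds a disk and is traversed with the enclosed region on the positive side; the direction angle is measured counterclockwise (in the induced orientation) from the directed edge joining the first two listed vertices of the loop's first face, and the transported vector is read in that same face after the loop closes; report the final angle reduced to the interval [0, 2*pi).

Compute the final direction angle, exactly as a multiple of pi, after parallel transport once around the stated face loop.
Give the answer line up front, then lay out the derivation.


Answer: final direction angle = (5/6)*pi

enclosed vertex P2: corner angles sum to 2*pi, defect = 2*pi - 2*pi = 0
adding the enclosed defects to the starting angle (mod 2*pi, induced orientation) gives the holonomy
final angle = (5/6)*pi + 0 = (5/6)*pi (mod 2*pi)


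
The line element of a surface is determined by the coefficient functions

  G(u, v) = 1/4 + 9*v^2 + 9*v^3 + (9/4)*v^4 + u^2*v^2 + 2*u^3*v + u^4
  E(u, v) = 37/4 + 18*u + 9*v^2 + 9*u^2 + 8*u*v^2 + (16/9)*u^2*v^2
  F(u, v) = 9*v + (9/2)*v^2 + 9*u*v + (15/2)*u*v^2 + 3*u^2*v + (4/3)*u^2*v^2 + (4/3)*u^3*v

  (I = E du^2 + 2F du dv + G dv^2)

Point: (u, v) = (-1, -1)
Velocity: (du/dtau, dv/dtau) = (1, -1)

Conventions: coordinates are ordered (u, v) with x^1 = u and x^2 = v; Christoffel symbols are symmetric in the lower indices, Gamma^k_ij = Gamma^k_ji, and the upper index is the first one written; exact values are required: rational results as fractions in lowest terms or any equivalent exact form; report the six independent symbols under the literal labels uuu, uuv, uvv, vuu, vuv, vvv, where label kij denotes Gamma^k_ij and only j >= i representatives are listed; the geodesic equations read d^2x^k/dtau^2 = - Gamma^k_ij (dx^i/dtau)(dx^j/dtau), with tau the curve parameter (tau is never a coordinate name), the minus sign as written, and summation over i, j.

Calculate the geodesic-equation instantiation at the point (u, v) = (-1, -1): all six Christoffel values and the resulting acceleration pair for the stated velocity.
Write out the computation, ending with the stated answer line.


E = 109/36, F = -10/3, G = 13/2 at the point
E_u = 40/9, E_v = -50/9, F_u = -13/6, F_v = 5, G_u = -12, G_v = -4
EG - F^2 = 617/72;  g^inv = (72/617) * [[13/2, 10/3], [10/3, 109/36]]
first-kind symbols [ij,l] = (1/2)(d_i g_jl + d_j g_il - d_l g_ij): [uu,u] = E_u/2 = 20/9, [uu,v] = F_u - E_v/2 = 11/18, [uv,u] = E_v/2 = -25/9, [uv,v] = G_u/2 = -6, [vv,u] = F_v - G_u/2 = 11, [vv,v] = G_v/2 = -2
Gamma^u_ij = (G*[ij,u] - F*[ij,v])/(EG - F^2), Gamma^v_ij = (E*[ij,v] - F*[ij,u])/(EG - F^2)
Gamma_uuu = 3560/1851, Gamma_uuv = -2740/617, Gamma_uvv = 4668/617, Gamma_vuu = 5999/5553, Gamma_vuv = -5924/1851, Gamma_vvv = 2204/617
d^2u/dtau^2 = -(Gamma_uuu*(1)^2 + 2*Gamma_uuv*(1)*(-1) + Gamma_uvv*(-1)^2) = -34004/1851
d^2v/dtau^2 = -(Gamma_vuu*(1)^2 + 2*Gamma_vuv*(1)*(-1) + Gamma_vvv*(-1)^2) = -61379/5553

Answer: Gamma_uuu = 3560/1851, Gamma_uuv = -2740/617, Gamma_uvv = 4668/617, Gamma_vuu = 5999/5553, Gamma_vuv = -5924/1851, Gamma_vvv = 2204/617; accelerations (d^2u/dtau^2, d^2v/dtau^2) = (-34004/1851, -61379/5553)


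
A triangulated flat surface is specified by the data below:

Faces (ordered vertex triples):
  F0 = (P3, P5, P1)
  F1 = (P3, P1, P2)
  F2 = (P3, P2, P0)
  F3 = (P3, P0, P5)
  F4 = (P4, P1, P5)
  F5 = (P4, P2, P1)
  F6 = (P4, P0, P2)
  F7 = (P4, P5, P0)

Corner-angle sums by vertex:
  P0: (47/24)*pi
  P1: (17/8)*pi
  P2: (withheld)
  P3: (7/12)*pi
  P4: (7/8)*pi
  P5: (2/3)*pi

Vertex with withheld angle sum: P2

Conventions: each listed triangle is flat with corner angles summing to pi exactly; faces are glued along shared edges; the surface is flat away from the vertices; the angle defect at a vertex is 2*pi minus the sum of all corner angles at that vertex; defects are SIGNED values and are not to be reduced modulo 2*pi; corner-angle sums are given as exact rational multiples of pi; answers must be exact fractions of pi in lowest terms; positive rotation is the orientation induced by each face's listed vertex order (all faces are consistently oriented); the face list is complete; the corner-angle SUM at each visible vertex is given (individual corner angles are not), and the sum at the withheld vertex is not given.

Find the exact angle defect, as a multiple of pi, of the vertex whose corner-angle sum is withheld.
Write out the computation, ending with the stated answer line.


V = 6, E = 12, F = 8; chi = V - E + F = 2
Gauss-Bonnet: total defect = 2*pi*chi = 4*pi; visible defects sum to (91/24)*pi

Answer: defect(P2) = (5/24)*pi
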